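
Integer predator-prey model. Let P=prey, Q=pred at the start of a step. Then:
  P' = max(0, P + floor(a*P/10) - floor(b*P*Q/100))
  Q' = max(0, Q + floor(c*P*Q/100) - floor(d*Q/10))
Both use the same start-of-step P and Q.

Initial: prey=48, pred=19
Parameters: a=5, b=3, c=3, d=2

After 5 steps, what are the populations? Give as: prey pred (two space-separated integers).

Step 1: prey: 48+24-27=45; pred: 19+27-3=43
Step 2: prey: 45+22-58=9; pred: 43+58-8=93
Step 3: prey: 9+4-25=0; pred: 93+25-18=100
Step 4: prey: 0+0-0=0; pred: 100+0-20=80
Step 5: prey: 0+0-0=0; pred: 80+0-16=64

Answer: 0 64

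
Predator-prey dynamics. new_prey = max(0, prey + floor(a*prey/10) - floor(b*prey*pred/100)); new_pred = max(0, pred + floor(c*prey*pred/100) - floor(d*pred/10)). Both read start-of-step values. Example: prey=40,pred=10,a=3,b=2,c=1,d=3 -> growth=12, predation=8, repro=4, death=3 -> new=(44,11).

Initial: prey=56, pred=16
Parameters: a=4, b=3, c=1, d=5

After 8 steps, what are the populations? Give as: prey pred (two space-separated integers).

Step 1: prey: 56+22-26=52; pred: 16+8-8=16
Step 2: prey: 52+20-24=48; pred: 16+8-8=16
Step 3: prey: 48+19-23=44; pred: 16+7-8=15
Step 4: prey: 44+17-19=42; pred: 15+6-7=14
Step 5: prey: 42+16-17=41; pred: 14+5-7=12
Step 6: prey: 41+16-14=43; pred: 12+4-6=10
Step 7: prey: 43+17-12=48; pred: 10+4-5=9
Step 8: prey: 48+19-12=55; pred: 9+4-4=9

Answer: 55 9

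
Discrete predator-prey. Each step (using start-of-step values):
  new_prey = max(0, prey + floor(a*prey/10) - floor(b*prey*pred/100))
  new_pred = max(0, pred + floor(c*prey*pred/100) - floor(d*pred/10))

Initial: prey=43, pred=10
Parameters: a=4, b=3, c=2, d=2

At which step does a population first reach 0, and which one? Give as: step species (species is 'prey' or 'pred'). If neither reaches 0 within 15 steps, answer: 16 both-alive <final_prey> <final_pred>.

Step 1: prey: 43+17-12=48; pred: 10+8-2=16
Step 2: prey: 48+19-23=44; pred: 16+15-3=28
Step 3: prey: 44+17-36=25; pred: 28+24-5=47
Step 4: prey: 25+10-35=0; pred: 47+23-9=61
First extinction: prey at step 4

Answer: 4 prey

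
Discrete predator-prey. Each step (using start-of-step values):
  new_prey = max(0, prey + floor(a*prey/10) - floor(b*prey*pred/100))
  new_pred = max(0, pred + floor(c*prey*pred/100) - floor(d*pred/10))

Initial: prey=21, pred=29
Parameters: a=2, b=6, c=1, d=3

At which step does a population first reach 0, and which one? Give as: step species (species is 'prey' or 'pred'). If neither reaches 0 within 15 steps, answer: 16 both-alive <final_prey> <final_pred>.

Answer: 1 prey

Derivation:
Step 1: prey: 21+4-36=0; pred: 29+6-8=27
First extinction: prey at step 1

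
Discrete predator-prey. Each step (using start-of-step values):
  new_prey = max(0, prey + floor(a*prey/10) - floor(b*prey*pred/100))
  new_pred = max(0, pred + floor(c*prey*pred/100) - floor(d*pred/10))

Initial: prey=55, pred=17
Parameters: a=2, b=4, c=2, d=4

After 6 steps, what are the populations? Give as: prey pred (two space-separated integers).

Step 1: prey: 55+11-37=29; pred: 17+18-6=29
Step 2: prey: 29+5-33=1; pred: 29+16-11=34
Step 3: prey: 1+0-1=0; pred: 34+0-13=21
Step 4: prey: 0+0-0=0; pred: 21+0-8=13
Step 5: prey: 0+0-0=0; pred: 13+0-5=8
Step 6: prey: 0+0-0=0; pred: 8+0-3=5

Answer: 0 5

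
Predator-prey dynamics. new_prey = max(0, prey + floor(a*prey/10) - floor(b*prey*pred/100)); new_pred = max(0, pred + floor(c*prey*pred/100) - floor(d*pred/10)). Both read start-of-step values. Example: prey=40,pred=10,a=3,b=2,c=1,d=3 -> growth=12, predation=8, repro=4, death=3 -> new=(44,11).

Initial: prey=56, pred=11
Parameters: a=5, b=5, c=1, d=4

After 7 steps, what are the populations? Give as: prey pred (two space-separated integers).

Step 1: prey: 56+28-30=54; pred: 11+6-4=13
Step 2: prey: 54+27-35=46; pred: 13+7-5=15
Step 3: prey: 46+23-34=35; pred: 15+6-6=15
Step 4: prey: 35+17-26=26; pred: 15+5-6=14
Step 5: prey: 26+13-18=21; pred: 14+3-5=12
Step 6: prey: 21+10-12=19; pred: 12+2-4=10
Step 7: prey: 19+9-9=19; pred: 10+1-4=7

Answer: 19 7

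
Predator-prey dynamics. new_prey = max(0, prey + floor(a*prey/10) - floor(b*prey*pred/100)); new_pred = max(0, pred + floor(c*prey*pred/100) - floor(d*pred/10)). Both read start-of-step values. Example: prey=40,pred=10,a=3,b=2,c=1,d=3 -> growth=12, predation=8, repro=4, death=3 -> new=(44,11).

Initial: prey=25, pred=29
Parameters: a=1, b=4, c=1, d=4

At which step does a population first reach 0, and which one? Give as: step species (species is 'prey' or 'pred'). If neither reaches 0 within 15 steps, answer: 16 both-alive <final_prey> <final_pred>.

Answer: 1 prey

Derivation:
Step 1: prey: 25+2-29=0; pred: 29+7-11=25
First extinction: prey at step 1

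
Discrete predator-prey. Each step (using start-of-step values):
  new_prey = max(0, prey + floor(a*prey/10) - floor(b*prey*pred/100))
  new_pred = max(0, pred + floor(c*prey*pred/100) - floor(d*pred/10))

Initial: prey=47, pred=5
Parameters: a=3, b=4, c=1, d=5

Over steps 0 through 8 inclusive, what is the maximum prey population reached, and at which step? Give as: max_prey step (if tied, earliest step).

Answer: 74 6

Derivation:
Step 1: prey: 47+14-9=52; pred: 5+2-2=5
Step 2: prey: 52+15-10=57; pred: 5+2-2=5
Step 3: prey: 57+17-11=63; pred: 5+2-2=5
Step 4: prey: 63+18-12=69; pred: 5+3-2=6
Step 5: prey: 69+20-16=73; pred: 6+4-3=7
Step 6: prey: 73+21-20=74; pred: 7+5-3=9
Step 7: prey: 74+22-26=70; pred: 9+6-4=11
Step 8: prey: 70+21-30=61; pred: 11+7-5=13
Max prey = 74 at step 6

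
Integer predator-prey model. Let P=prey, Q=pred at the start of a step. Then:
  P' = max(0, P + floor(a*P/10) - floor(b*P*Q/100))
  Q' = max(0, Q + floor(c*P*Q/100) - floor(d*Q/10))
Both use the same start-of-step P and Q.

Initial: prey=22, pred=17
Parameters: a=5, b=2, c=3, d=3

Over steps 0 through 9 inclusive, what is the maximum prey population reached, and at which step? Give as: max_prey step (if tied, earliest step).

Answer: 28 2

Derivation:
Step 1: prey: 22+11-7=26; pred: 17+11-5=23
Step 2: prey: 26+13-11=28; pred: 23+17-6=34
Step 3: prey: 28+14-19=23; pred: 34+28-10=52
Step 4: prey: 23+11-23=11; pred: 52+35-15=72
Step 5: prey: 11+5-15=1; pred: 72+23-21=74
Step 6: prey: 1+0-1=0; pred: 74+2-22=54
Step 7: prey: 0+0-0=0; pred: 54+0-16=38
Step 8: prey: 0+0-0=0; pred: 38+0-11=27
Step 9: prey: 0+0-0=0; pred: 27+0-8=19
Max prey = 28 at step 2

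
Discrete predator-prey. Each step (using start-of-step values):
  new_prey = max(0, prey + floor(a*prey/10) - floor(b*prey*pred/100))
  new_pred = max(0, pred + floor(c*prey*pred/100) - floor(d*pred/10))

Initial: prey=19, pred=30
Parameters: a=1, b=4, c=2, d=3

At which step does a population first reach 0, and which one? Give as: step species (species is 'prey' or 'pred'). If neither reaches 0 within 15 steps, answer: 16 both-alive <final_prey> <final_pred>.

Answer: 1 prey

Derivation:
Step 1: prey: 19+1-22=0; pred: 30+11-9=32
First extinction: prey at step 1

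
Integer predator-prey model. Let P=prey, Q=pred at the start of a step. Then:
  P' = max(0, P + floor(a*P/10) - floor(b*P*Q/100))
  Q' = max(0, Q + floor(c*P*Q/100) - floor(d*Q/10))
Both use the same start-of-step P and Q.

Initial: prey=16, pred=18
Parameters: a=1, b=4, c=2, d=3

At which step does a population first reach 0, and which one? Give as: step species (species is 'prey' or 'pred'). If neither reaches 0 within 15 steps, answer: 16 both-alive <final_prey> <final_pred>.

Step 1: prey: 16+1-11=6; pred: 18+5-5=18
Step 2: prey: 6+0-4=2; pred: 18+2-5=15
Step 3: prey: 2+0-1=1; pred: 15+0-4=11
Step 4: prey: 1+0-0=1; pred: 11+0-3=8
Step 5: prey: 1+0-0=1; pred: 8+0-2=6
Step 6: prey: 1+0-0=1; pred: 6+0-1=5
Step 7: prey: 1+0-0=1; pred: 5+0-1=4
Step 8: prey: 1+0-0=1; pred: 4+0-1=3
Step 9: prey: 1+0-0=1; pred: 3+0-0=3
Steps 10-15: state stable at prey=1, pred=3 (no change)
No extinction within 15 steps

Answer: 16 both-alive 1 3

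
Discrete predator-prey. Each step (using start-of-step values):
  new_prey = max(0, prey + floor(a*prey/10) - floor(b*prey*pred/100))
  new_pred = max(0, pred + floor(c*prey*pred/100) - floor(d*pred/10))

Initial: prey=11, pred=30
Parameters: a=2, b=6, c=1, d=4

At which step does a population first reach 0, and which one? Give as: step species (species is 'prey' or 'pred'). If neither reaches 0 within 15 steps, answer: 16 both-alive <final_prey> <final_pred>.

Step 1: prey: 11+2-19=0; pred: 30+3-12=21
First extinction: prey at step 1

Answer: 1 prey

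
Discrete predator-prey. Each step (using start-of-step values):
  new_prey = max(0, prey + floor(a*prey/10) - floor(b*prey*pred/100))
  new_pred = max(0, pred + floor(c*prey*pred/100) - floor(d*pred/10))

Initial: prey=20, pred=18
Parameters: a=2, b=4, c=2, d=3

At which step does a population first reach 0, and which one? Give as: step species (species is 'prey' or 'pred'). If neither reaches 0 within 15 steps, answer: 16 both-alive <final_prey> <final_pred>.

Step 1: prey: 20+4-14=10; pred: 18+7-5=20
Step 2: prey: 10+2-8=4; pred: 20+4-6=18
Step 3: prey: 4+0-2=2; pred: 18+1-5=14
Step 4: prey: 2+0-1=1; pred: 14+0-4=10
Step 5: prey: 1+0-0=1; pred: 10+0-3=7
Step 6: prey: 1+0-0=1; pred: 7+0-2=5
Step 7: prey: 1+0-0=1; pred: 5+0-1=4
Step 8: prey: 1+0-0=1; pred: 4+0-1=3
Step 9: prey: 1+0-0=1; pred: 3+0-0=3
Steps 10-15: state stable at prey=1, pred=3 (no change)
No extinction within 15 steps

Answer: 16 both-alive 1 3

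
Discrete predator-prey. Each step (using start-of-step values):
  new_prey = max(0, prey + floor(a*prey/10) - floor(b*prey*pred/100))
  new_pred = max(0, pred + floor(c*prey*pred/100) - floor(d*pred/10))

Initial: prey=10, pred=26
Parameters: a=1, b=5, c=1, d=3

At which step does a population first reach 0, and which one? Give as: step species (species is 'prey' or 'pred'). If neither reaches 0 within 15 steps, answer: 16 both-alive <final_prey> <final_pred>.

Step 1: prey: 10+1-13=0; pred: 26+2-7=21
First extinction: prey at step 1

Answer: 1 prey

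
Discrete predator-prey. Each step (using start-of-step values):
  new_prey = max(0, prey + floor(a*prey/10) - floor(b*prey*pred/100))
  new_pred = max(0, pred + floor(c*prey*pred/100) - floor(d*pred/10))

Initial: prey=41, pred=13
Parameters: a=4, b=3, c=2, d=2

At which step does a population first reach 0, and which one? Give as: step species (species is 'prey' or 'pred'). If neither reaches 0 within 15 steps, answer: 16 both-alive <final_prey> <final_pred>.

Answer: 4 prey

Derivation:
Step 1: prey: 41+16-15=42; pred: 13+10-2=21
Step 2: prey: 42+16-26=32; pred: 21+17-4=34
Step 3: prey: 32+12-32=12; pred: 34+21-6=49
Step 4: prey: 12+4-17=0; pred: 49+11-9=51
First extinction: prey at step 4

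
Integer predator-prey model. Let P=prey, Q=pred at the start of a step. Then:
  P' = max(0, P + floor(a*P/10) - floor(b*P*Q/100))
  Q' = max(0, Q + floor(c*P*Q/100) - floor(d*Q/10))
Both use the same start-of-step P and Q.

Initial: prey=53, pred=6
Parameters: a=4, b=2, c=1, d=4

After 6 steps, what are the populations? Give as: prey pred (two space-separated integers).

Step 1: prey: 53+21-6=68; pred: 6+3-2=7
Step 2: prey: 68+27-9=86; pred: 7+4-2=9
Step 3: prey: 86+34-15=105; pred: 9+7-3=13
Step 4: prey: 105+42-27=120; pred: 13+13-5=21
Step 5: prey: 120+48-50=118; pred: 21+25-8=38
Step 6: prey: 118+47-89=76; pred: 38+44-15=67

Answer: 76 67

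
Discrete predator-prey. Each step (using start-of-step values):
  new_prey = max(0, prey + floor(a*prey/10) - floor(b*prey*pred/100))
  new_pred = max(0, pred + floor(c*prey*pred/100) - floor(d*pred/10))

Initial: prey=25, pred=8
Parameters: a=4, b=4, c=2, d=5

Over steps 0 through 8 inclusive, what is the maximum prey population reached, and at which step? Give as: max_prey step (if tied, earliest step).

Answer: 38 6

Derivation:
Step 1: prey: 25+10-8=27; pred: 8+4-4=8
Step 2: prey: 27+10-8=29; pred: 8+4-4=8
Step 3: prey: 29+11-9=31; pred: 8+4-4=8
Step 4: prey: 31+12-9=34; pred: 8+4-4=8
Step 5: prey: 34+13-10=37; pred: 8+5-4=9
Step 6: prey: 37+14-13=38; pred: 9+6-4=11
Step 7: prey: 38+15-16=37; pred: 11+8-5=14
Step 8: prey: 37+14-20=31; pred: 14+10-7=17
Max prey = 38 at step 6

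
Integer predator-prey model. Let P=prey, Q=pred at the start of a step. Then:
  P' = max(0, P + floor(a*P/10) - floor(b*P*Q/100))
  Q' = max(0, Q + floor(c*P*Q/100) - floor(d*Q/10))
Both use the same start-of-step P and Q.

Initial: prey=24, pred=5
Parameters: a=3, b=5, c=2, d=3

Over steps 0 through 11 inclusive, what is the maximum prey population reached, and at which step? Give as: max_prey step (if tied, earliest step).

Step 1: prey: 24+7-6=25; pred: 5+2-1=6
Step 2: prey: 25+7-7=25; pred: 6+3-1=8
Step 3: prey: 25+7-10=22; pred: 8+4-2=10
Step 4: prey: 22+6-11=17; pred: 10+4-3=11
Step 5: prey: 17+5-9=13; pred: 11+3-3=11
Step 6: prey: 13+3-7=9; pred: 11+2-3=10
Step 7: prey: 9+2-4=7; pred: 10+1-3=8
Step 8: prey: 7+2-2=7; pred: 8+1-2=7
Step 9: prey: 7+2-2=7; pred: 7+0-2=5
Step 10: prey: 7+2-1=8; pred: 5+0-1=4
Step 11: prey: 8+2-1=9; pred: 4+0-1=3
Max prey = 25 at step 1

Answer: 25 1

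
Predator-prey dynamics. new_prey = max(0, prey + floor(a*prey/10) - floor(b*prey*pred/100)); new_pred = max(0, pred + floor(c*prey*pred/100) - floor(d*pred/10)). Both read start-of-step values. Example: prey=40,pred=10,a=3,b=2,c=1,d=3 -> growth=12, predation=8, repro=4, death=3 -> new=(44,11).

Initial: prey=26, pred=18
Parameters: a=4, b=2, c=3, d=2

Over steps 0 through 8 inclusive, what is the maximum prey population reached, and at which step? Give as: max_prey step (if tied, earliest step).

Answer: 27 1

Derivation:
Step 1: prey: 26+10-9=27; pred: 18+14-3=29
Step 2: prey: 27+10-15=22; pred: 29+23-5=47
Step 3: prey: 22+8-20=10; pred: 47+31-9=69
Step 4: prey: 10+4-13=1; pred: 69+20-13=76
Step 5: prey: 1+0-1=0; pred: 76+2-15=63
Step 6: prey: 0+0-0=0; pred: 63+0-12=51
Step 7: prey: 0+0-0=0; pred: 51+0-10=41
Step 8: prey: 0+0-0=0; pred: 41+0-8=33
Max prey = 27 at step 1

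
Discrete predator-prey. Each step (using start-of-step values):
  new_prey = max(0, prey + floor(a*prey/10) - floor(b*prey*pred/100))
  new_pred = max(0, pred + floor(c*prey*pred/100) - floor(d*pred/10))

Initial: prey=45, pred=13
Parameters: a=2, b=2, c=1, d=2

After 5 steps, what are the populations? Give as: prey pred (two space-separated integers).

Answer: 16 26

Derivation:
Step 1: prey: 45+9-11=43; pred: 13+5-2=16
Step 2: prey: 43+8-13=38; pred: 16+6-3=19
Step 3: prey: 38+7-14=31; pred: 19+7-3=23
Step 4: prey: 31+6-14=23; pred: 23+7-4=26
Step 5: prey: 23+4-11=16; pred: 26+5-5=26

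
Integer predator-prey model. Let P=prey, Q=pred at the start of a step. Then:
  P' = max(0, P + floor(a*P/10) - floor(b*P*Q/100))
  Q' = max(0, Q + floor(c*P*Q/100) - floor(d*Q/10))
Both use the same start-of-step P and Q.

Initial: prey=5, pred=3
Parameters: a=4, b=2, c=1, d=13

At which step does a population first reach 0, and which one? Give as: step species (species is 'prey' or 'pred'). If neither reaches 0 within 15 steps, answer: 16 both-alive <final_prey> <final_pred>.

Answer: 1 pred

Derivation:
Step 1: prey: 5+2-0=7; pred: 3+0-3=0
First extinction: pred at step 1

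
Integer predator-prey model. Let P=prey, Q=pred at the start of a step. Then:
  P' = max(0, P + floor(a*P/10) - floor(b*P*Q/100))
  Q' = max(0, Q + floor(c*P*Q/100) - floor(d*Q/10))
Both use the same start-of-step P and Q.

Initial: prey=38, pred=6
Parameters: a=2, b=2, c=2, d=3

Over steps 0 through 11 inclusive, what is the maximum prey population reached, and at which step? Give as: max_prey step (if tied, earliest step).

Step 1: prey: 38+7-4=41; pred: 6+4-1=9
Step 2: prey: 41+8-7=42; pred: 9+7-2=14
Step 3: prey: 42+8-11=39; pred: 14+11-4=21
Step 4: prey: 39+7-16=30; pred: 21+16-6=31
Step 5: prey: 30+6-18=18; pred: 31+18-9=40
Step 6: prey: 18+3-14=7; pred: 40+14-12=42
Step 7: prey: 7+1-5=3; pred: 42+5-12=35
Step 8: prey: 3+0-2=1; pred: 35+2-10=27
Step 9: prey: 1+0-0=1; pred: 27+0-8=19
Step 10: prey: 1+0-0=1; pred: 19+0-5=14
Step 11: prey: 1+0-0=1; pred: 14+0-4=10
Max prey = 42 at step 2

Answer: 42 2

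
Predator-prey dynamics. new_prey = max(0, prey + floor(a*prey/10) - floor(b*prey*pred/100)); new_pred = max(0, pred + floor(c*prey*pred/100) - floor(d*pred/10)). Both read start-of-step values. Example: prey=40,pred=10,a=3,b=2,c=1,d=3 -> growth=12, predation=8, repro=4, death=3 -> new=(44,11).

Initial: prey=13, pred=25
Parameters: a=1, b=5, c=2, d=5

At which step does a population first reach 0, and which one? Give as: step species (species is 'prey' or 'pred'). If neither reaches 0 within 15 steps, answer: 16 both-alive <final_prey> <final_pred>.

Answer: 1 prey

Derivation:
Step 1: prey: 13+1-16=0; pred: 25+6-12=19
First extinction: prey at step 1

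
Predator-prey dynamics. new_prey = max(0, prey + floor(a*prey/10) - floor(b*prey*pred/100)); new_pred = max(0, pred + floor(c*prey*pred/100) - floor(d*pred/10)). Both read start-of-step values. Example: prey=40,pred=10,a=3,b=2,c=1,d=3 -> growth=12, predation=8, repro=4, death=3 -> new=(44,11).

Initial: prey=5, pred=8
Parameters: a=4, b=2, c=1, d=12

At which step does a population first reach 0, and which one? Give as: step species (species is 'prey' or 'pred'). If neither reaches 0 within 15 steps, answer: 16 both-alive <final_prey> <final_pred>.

Answer: 1 pred

Derivation:
Step 1: prey: 5+2-0=7; pred: 8+0-9=0
First extinction: pred at step 1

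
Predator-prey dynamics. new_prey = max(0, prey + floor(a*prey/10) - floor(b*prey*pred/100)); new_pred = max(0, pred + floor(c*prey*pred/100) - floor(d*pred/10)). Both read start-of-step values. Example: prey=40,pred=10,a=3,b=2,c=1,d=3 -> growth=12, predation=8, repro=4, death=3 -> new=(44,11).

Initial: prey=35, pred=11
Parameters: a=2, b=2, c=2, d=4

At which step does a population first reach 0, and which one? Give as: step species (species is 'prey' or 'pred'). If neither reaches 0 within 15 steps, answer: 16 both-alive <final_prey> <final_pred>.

Answer: 16 both-alive 12 2

Derivation:
Step 1: prey: 35+7-7=35; pred: 11+7-4=14
Step 2: prey: 35+7-9=33; pred: 14+9-5=18
Step 3: prey: 33+6-11=28; pred: 18+11-7=22
Step 4: prey: 28+5-12=21; pred: 22+12-8=26
Step 5: prey: 21+4-10=15; pred: 26+10-10=26
Step 6: prey: 15+3-7=11; pred: 26+7-10=23
Step 7: prey: 11+2-5=8; pred: 23+5-9=19
Step 8: prey: 8+1-3=6; pred: 19+3-7=15
Step 9: prey: 6+1-1=6; pred: 15+1-6=10
Step 10: prey: 6+1-1=6; pred: 10+1-4=7
Step 11: prey: 6+1-0=7; pred: 7+0-2=5
Step 12: prey: 7+1-0=8; pred: 5+0-2=3
Step 13: prey: 8+1-0=9; pred: 3+0-1=2
Step 14: prey: 9+1-0=10; pred: 2+0-0=2
Step 15: prey: 10+2-0=12; pred: 2+0-0=2
No extinction within 15 steps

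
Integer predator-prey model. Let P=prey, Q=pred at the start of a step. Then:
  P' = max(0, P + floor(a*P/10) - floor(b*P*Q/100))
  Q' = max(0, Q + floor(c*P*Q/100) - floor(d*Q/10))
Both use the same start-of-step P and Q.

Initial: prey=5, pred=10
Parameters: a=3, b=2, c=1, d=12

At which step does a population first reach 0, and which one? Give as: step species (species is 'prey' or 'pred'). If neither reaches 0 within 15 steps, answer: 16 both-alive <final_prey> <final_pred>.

Answer: 1 pred

Derivation:
Step 1: prey: 5+1-1=5; pred: 10+0-12=0
First extinction: pred at step 1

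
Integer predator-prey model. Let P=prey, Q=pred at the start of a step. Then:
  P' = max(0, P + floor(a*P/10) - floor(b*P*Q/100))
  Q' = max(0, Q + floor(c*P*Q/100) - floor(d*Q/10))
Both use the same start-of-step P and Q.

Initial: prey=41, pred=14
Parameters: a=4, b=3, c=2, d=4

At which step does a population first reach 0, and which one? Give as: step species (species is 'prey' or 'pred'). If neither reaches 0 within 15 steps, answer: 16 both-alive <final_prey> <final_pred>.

Answer: 16 both-alive 2 2

Derivation:
Step 1: prey: 41+16-17=40; pred: 14+11-5=20
Step 2: prey: 40+16-24=32; pred: 20+16-8=28
Step 3: prey: 32+12-26=18; pred: 28+17-11=34
Step 4: prey: 18+7-18=7; pred: 34+12-13=33
Step 5: prey: 7+2-6=3; pred: 33+4-13=24
Step 6: prey: 3+1-2=2; pred: 24+1-9=16
Step 7: prey: 2+0-0=2; pred: 16+0-6=10
Step 8: prey: 2+0-0=2; pred: 10+0-4=6
Step 9: prey: 2+0-0=2; pred: 6+0-2=4
Step 10: prey: 2+0-0=2; pred: 4+0-1=3
Step 11: prey: 2+0-0=2; pred: 3+0-1=2
Step 12: prey: 2+0-0=2; pred: 2+0-0=2
Steps 13-15: state stable at prey=2, pred=2 (no change)
No extinction within 15 steps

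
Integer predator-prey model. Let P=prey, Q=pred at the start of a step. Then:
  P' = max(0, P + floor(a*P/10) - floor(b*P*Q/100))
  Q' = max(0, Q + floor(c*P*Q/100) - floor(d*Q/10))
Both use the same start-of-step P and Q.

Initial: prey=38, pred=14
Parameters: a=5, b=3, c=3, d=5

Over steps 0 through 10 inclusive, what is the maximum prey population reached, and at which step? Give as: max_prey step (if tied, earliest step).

Answer: 42 1

Derivation:
Step 1: prey: 38+19-15=42; pred: 14+15-7=22
Step 2: prey: 42+21-27=36; pred: 22+27-11=38
Step 3: prey: 36+18-41=13; pred: 38+41-19=60
Step 4: prey: 13+6-23=0; pred: 60+23-30=53
Step 5: prey: 0+0-0=0; pred: 53+0-26=27
Step 6: prey: 0+0-0=0; pred: 27+0-13=14
Step 7: prey: 0+0-0=0; pred: 14+0-7=7
Step 8: prey: 0+0-0=0; pred: 7+0-3=4
Step 9: prey: 0+0-0=0; pred: 4+0-2=2
Step 10: prey: 0+0-0=0; pred: 2+0-1=1
Max prey = 42 at step 1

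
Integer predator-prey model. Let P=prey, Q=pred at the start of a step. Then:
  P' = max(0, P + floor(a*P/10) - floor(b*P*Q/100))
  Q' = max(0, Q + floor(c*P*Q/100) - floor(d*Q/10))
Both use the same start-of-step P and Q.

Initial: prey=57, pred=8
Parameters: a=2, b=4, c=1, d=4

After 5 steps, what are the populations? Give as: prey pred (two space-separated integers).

Step 1: prey: 57+11-18=50; pred: 8+4-3=9
Step 2: prey: 50+10-18=42; pred: 9+4-3=10
Step 3: prey: 42+8-16=34; pred: 10+4-4=10
Step 4: prey: 34+6-13=27; pred: 10+3-4=9
Step 5: prey: 27+5-9=23; pred: 9+2-3=8

Answer: 23 8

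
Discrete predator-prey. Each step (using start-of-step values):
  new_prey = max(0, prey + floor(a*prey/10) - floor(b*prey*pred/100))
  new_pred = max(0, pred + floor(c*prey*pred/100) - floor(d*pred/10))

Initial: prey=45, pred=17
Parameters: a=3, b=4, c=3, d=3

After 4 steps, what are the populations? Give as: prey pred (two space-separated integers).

Answer: 0 26

Derivation:
Step 1: prey: 45+13-30=28; pred: 17+22-5=34
Step 2: prey: 28+8-38=0; pred: 34+28-10=52
Step 3: prey: 0+0-0=0; pred: 52+0-15=37
Step 4: prey: 0+0-0=0; pred: 37+0-11=26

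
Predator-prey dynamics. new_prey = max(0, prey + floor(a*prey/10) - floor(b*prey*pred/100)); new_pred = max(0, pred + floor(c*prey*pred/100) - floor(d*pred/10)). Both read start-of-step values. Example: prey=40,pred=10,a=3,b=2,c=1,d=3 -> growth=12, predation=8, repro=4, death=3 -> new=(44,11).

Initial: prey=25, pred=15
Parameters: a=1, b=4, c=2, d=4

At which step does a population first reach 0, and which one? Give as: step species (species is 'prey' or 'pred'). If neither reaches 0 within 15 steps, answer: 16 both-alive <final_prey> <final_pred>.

Answer: 16 both-alive 2 2

Derivation:
Step 1: prey: 25+2-15=12; pred: 15+7-6=16
Step 2: prey: 12+1-7=6; pred: 16+3-6=13
Step 3: prey: 6+0-3=3; pred: 13+1-5=9
Step 4: prey: 3+0-1=2; pred: 9+0-3=6
Step 5: prey: 2+0-0=2; pred: 6+0-2=4
Step 6: prey: 2+0-0=2; pred: 4+0-1=3
Step 7: prey: 2+0-0=2; pred: 3+0-1=2
Step 8: prey: 2+0-0=2; pred: 2+0-0=2
Steps 9-15: state stable at prey=2, pred=2 (no change)
No extinction within 15 steps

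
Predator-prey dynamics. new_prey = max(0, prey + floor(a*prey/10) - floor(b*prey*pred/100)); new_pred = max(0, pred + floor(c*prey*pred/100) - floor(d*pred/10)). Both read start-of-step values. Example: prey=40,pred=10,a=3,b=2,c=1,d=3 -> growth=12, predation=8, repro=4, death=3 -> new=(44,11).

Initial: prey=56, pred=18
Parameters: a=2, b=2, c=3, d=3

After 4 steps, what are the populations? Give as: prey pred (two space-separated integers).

Answer: 0 75

Derivation:
Step 1: prey: 56+11-20=47; pred: 18+30-5=43
Step 2: prey: 47+9-40=16; pred: 43+60-12=91
Step 3: prey: 16+3-29=0; pred: 91+43-27=107
Step 4: prey: 0+0-0=0; pred: 107+0-32=75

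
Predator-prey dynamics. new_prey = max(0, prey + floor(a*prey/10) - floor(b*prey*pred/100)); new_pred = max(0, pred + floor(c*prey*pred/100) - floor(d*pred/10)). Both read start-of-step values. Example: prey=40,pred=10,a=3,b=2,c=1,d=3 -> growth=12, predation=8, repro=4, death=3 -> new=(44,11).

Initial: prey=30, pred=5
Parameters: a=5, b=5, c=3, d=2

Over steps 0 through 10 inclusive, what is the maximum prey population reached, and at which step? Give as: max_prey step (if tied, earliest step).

Step 1: prey: 30+15-7=38; pred: 5+4-1=8
Step 2: prey: 38+19-15=42; pred: 8+9-1=16
Step 3: prey: 42+21-33=30; pred: 16+20-3=33
Step 4: prey: 30+15-49=0; pred: 33+29-6=56
Step 5: prey: 0+0-0=0; pred: 56+0-11=45
Step 6: prey: 0+0-0=0; pred: 45+0-9=36
Step 7: prey: 0+0-0=0; pred: 36+0-7=29
Step 8: prey: 0+0-0=0; pred: 29+0-5=24
Step 9: prey: 0+0-0=0; pred: 24+0-4=20
Step 10: prey: 0+0-0=0; pred: 20+0-4=16
Max prey = 42 at step 2

Answer: 42 2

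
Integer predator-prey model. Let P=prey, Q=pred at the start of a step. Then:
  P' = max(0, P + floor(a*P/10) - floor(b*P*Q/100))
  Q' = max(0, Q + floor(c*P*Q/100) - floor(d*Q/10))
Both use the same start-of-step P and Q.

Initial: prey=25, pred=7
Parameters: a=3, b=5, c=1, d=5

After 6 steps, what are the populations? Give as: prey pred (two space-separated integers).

Answer: 47 1

Derivation:
Step 1: prey: 25+7-8=24; pred: 7+1-3=5
Step 2: prey: 24+7-6=25; pred: 5+1-2=4
Step 3: prey: 25+7-5=27; pred: 4+1-2=3
Step 4: prey: 27+8-4=31; pred: 3+0-1=2
Step 5: prey: 31+9-3=37; pred: 2+0-1=1
Step 6: prey: 37+11-1=47; pred: 1+0-0=1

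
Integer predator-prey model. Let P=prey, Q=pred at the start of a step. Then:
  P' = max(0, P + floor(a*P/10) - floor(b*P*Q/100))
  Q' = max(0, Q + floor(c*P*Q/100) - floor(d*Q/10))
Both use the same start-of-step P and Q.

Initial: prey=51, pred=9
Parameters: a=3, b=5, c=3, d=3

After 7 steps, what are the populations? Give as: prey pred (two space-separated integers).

Answer: 0 12

Derivation:
Step 1: prey: 51+15-22=44; pred: 9+13-2=20
Step 2: prey: 44+13-44=13; pred: 20+26-6=40
Step 3: prey: 13+3-26=0; pred: 40+15-12=43
Step 4: prey: 0+0-0=0; pred: 43+0-12=31
Step 5: prey: 0+0-0=0; pred: 31+0-9=22
Step 6: prey: 0+0-0=0; pred: 22+0-6=16
Step 7: prey: 0+0-0=0; pred: 16+0-4=12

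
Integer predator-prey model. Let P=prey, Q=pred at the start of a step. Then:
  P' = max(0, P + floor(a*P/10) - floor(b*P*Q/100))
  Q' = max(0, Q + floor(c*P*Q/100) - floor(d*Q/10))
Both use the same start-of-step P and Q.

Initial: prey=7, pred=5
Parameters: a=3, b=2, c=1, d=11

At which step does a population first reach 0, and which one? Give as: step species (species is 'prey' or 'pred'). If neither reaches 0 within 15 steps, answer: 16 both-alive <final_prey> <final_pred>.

Step 1: prey: 7+2-0=9; pred: 5+0-5=0
First extinction: pred at step 1

Answer: 1 pred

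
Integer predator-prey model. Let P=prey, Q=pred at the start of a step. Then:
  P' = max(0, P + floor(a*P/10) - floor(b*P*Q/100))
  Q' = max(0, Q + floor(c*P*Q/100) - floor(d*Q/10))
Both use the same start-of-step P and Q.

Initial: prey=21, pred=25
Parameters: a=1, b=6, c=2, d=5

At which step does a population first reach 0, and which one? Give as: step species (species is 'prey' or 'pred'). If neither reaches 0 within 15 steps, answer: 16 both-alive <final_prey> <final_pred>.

Step 1: prey: 21+2-31=0; pred: 25+10-12=23
First extinction: prey at step 1

Answer: 1 prey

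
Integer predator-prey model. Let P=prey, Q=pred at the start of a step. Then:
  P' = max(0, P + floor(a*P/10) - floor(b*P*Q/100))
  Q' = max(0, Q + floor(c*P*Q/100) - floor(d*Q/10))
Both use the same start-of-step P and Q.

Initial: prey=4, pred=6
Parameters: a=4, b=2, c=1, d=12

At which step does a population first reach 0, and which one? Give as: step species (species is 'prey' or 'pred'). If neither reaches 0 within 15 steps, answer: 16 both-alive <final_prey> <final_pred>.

Answer: 1 pred

Derivation:
Step 1: prey: 4+1-0=5; pred: 6+0-7=0
First extinction: pred at step 1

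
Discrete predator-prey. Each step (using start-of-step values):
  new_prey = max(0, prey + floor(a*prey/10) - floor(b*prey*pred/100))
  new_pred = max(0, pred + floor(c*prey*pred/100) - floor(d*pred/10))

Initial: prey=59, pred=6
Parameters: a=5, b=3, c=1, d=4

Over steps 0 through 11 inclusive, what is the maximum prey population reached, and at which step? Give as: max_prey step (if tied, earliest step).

Step 1: prey: 59+29-10=78; pred: 6+3-2=7
Step 2: prey: 78+39-16=101; pred: 7+5-2=10
Step 3: prey: 101+50-30=121; pred: 10+10-4=16
Step 4: prey: 121+60-58=123; pred: 16+19-6=29
Step 5: prey: 123+61-107=77; pred: 29+35-11=53
Step 6: prey: 77+38-122=0; pred: 53+40-21=72
Step 7: prey: 0+0-0=0; pred: 72+0-28=44
Step 8: prey: 0+0-0=0; pred: 44+0-17=27
Step 9: prey: 0+0-0=0; pred: 27+0-10=17
Step 10: prey: 0+0-0=0; pred: 17+0-6=11
Step 11: prey: 0+0-0=0; pred: 11+0-4=7
Max prey = 123 at step 4

Answer: 123 4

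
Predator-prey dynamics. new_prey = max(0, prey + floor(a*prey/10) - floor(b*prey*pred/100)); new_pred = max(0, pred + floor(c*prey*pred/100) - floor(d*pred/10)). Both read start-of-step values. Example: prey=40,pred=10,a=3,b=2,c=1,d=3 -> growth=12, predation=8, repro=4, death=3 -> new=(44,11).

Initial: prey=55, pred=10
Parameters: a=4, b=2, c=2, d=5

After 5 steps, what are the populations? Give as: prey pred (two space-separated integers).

Step 1: prey: 55+22-11=66; pred: 10+11-5=16
Step 2: prey: 66+26-21=71; pred: 16+21-8=29
Step 3: prey: 71+28-41=58; pred: 29+41-14=56
Step 4: prey: 58+23-64=17; pred: 56+64-28=92
Step 5: prey: 17+6-31=0; pred: 92+31-46=77

Answer: 0 77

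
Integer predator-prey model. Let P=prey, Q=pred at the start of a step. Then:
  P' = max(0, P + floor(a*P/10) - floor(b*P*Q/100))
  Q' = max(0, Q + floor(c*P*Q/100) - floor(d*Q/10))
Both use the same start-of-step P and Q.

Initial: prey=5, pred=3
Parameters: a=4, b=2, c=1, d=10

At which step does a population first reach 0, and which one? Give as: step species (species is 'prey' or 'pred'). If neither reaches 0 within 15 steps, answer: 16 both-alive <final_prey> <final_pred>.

Step 1: prey: 5+2-0=7; pred: 3+0-3=0
First extinction: pred at step 1

Answer: 1 pred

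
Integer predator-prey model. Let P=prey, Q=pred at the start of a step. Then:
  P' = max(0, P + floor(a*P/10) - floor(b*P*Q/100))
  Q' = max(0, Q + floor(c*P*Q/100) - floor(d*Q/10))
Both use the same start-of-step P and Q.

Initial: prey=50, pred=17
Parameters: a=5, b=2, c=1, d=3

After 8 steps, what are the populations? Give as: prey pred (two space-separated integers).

Step 1: prey: 50+25-17=58; pred: 17+8-5=20
Step 2: prey: 58+29-23=64; pred: 20+11-6=25
Step 3: prey: 64+32-32=64; pred: 25+16-7=34
Step 4: prey: 64+32-43=53; pred: 34+21-10=45
Step 5: prey: 53+26-47=32; pred: 45+23-13=55
Step 6: prey: 32+16-35=13; pred: 55+17-16=56
Step 7: prey: 13+6-14=5; pred: 56+7-16=47
Step 8: prey: 5+2-4=3; pred: 47+2-14=35

Answer: 3 35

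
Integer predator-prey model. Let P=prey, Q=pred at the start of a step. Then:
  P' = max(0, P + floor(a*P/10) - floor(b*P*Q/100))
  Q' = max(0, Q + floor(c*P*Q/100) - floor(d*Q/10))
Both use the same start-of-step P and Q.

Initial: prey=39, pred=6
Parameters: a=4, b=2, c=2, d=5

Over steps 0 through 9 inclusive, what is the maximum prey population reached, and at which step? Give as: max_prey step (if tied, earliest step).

Answer: 77 4

Derivation:
Step 1: prey: 39+15-4=50; pred: 6+4-3=7
Step 2: prey: 50+20-7=63; pred: 7+7-3=11
Step 3: prey: 63+25-13=75; pred: 11+13-5=19
Step 4: prey: 75+30-28=77; pred: 19+28-9=38
Step 5: prey: 77+30-58=49; pred: 38+58-19=77
Step 6: prey: 49+19-75=0; pred: 77+75-38=114
Step 7: prey: 0+0-0=0; pred: 114+0-57=57
Step 8: prey: 0+0-0=0; pred: 57+0-28=29
Step 9: prey: 0+0-0=0; pred: 29+0-14=15
Max prey = 77 at step 4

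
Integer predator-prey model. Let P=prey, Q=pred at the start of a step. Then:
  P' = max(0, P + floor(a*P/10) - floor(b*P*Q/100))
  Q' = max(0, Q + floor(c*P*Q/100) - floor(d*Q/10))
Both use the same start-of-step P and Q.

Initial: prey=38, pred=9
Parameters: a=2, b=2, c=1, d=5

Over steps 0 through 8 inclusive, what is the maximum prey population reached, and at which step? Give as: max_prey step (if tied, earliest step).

Answer: 68 8

Derivation:
Step 1: prey: 38+7-6=39; pred: 9+3-4=8
Step 2: prey: 39+7-6=40; pred: 8+3-4=7
Step 3: prey: 40+8-5=43; pred: 7+2-3=6
Step 4: prey: 43+8-5=46; pred: 6+2-3=5
Step 5: prey: 46+9-4=51; pred: 5+2-2=5
Step 6: prey: 51+10-5=56; pred: 5+2-2=5
Step 7: prey: 56+11-5=62; pred: 5+2-2=5
Step 8: prey: 62+12-6=68; pred: 5+3-2=6
Max prey = 68 at step 8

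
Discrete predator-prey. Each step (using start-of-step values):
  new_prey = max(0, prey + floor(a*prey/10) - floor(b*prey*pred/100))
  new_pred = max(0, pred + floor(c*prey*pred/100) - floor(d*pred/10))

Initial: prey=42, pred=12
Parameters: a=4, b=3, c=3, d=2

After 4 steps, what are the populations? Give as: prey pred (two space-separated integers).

Step 1: prey: 42+16-15=43; pred: 12+15-2=25
Step 2: prey: 43+17-32=28; pred: 25+32-5=52
Step 3: prey: 28+11-43=0; pred: 52+43-10=85
Step 4: prey: 0+0-0=0; pred: 85+0-17=68

Answer: 0 68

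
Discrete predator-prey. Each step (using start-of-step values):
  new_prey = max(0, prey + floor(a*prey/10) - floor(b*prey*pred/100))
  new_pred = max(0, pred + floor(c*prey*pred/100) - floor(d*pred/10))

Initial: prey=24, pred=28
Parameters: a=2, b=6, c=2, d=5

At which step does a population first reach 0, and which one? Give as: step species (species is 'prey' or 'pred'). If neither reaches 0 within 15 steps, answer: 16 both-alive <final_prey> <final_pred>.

Step 1: prey: 24+4-40=0; pred: 28+13-14=27
First extinction: prey at step 1

Answer: 1 prey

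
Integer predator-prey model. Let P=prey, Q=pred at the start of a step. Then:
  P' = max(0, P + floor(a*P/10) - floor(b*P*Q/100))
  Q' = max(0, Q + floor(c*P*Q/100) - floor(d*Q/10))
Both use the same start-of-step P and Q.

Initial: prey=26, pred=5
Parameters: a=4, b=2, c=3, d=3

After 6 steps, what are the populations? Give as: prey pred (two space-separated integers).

Answer: 0 131

Derivation:
Step 1: prey: 26+10-2=34; pred: 5+3-1=7
Step 2: prey: 34+13-4=43; pred: 7+7-2=12
Step 3: prey: 43+17-10=50; pred: 12+15-3=24
Step 4: prey: 50+20-24=46; pred: 24+36-7=53
Step 5: prey: 46+18-48=16; pred: 53+73-15=111
Step 6: prey: 16+6-35=0; pred: 111+53-33=131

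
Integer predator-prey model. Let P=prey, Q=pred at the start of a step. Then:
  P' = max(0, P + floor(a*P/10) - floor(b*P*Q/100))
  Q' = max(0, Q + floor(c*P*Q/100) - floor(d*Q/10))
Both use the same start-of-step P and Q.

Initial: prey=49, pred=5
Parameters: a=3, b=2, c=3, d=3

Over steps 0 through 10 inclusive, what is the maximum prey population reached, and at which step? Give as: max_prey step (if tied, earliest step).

Answer: 64 2

Derivation:
Step 1: prey: 49+14-4=59; pred: 5+7-1=11
Step 2: prey: 59+17-12=64; pred: 11+19-3=27
Step 3: prey: 64+19-34=49; pred: 27+51-8=70
Step 4: prey: 49+14-68=0; pred: 70+102-21=151
Step 5: prey: 0+0-0=0; pred: 151+0-45=106
Step 6: prey: 0+0-0=0; pred: 106+0-31=75
Step 7: prey: 0+0-0=0; pred: 75+0-22=53
Step 8: prey: 0+0-0=0; pred: 53+0-15=38
Step 9: prey: 0+0-0=0; pred: 38+0-11=27
Step 10: prey: 0+0-0=0; pred: 27+0-8=19
Max prey = 64 at step 2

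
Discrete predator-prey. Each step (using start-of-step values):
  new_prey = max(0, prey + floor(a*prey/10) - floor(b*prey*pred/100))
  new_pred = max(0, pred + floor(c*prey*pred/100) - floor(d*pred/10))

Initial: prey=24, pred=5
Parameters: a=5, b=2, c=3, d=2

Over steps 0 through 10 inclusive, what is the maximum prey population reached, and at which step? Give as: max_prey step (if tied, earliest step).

Step 1: prey: 24+12-2=34; pred: 5+3-1=7
Step 2: prey: 34+17-4=47; pred: 7+7-1=13
Step 3: prey: 47+23-12=58; pred: 13+18-2=29
Step 4: prey: 58+29-33=54; pred: 29+50-5=74
Step 5: prey: 54+27-79=2; pred: 74+119-14=179
Step 6: prey: 2+1-7=0; pred: 179+10-35=154
Step 7: prey: 0+0-0=0; pred: 154+0-30=124
Step 8: prey: 0+0-0=0; pred: 124+0-24=100
Step 9: prey: 0+0-0=0; pred: 100+0-20=80
Step 10: prey: 0+0-0=0; pred: 80+0-16=64
Max prey = 58 at step 3

Answer: 58 3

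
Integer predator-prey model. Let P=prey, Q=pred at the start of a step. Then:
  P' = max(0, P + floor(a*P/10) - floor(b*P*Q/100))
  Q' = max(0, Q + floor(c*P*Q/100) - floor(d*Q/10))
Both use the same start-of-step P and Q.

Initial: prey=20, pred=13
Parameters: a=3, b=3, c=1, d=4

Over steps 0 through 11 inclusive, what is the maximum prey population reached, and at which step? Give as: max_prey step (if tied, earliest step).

Step 1: prey: 20+6-7=19; pred: 13+2-5=10
Step 2: prey: 19+5-5=19; pred: 10+1-4=7
Step 3: prey: 19+5-3=21; pred: 7+1-2=6
Step 4: prey: 21+6-3=24; pred: 6+1-2=5
Step 5: prey: 24+7-3=28; pred: 5+1-2=4
Step 6: prey: 28+8-3=33; pred: 4+1-1=4
Step 7: prey: 33+9-3=39; pred: 4+1-1=4
Step 8: prey: 39+11-4=46; pred: 4+1-1=4
Step 9: prey: 46+13-5=54; pred: 4+1-1=4
Step 10: prey: 54+16-6=64; pred: 4+2-1=5
Step 11: prey: 64+19-9=74; pred: 5+3-2=6
Max prey = 74 at step 11

Answer: 74 11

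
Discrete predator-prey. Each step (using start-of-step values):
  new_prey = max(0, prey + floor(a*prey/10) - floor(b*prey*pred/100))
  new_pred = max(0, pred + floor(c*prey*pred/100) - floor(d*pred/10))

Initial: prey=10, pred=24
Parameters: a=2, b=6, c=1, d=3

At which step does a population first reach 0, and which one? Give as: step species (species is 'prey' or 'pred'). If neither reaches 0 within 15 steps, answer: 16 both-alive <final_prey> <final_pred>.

Step 1: prey: 10+2-14=0; pred: 24+2-7=19
First extinction: prey at step 1

Answer: 1 prey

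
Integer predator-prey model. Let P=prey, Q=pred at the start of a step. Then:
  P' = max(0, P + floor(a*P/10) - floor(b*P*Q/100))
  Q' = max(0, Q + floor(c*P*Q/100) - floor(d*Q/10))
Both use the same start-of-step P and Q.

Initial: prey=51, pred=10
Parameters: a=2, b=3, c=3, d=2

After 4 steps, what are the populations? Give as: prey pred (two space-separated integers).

Answer: 0 61

Derivation:
Step 1: prey: 51+10-15=46; pred: 10+15-2=23
Step 2: prey: 46+9-31=24; pred: 23+31-4=50
Step 3: prey: 24+4-36=0; pred: 50+36-10=76
Step 4: prey: 0+0-0=0; pred: 76+0-15=61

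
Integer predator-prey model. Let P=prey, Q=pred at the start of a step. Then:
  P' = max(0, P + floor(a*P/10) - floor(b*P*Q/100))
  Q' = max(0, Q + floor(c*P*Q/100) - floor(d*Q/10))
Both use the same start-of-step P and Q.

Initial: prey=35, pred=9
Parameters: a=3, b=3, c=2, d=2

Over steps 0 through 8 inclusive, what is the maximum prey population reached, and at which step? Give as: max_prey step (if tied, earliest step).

Answer: 36 1

Derivation:
Step 1: prey: 35+10-9=36; pred: 9+6-1=14
Step 2: prey: 36+10-15=31; pred: 14+10-2=22
Step 3: prey: 31+9-20=20; pred: 22+13-4=31
Step 4: prey: 20+6-18=8; pred: 31+12-6=37
Step 5: prey: 8+2-8=2; pred: 37+5-7=35
Step 6: prey: 2+0-2=0; pred: 35+1-7=29
Step 7: prey: 0+0-0=0; pred: 29+0-5=24
Step 8: prey: 0+0-0=0; pred: 24+0-4=20
Max prey = 36 at step 1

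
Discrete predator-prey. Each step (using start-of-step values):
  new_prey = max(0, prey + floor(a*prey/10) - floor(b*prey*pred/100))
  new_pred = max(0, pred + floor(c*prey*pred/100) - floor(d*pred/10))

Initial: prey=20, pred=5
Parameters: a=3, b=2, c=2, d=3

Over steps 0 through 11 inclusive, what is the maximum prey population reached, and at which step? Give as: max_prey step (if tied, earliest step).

Step 1: prey: 20+6-2=24; pred: 5+2-1=6
Step 2: prey: 24+7-2=29; pred: 6+2-1=7
Step 3: prey: 29+8-4=33; pred: 7+4-2=9
Step 4: prey: 33+9-5=37; pred: 9+5-2=12
Step 5: prey: 37+11-8=40; pred: 12+8-3=17
Step 6: prey: 40+12-13=39; pred: 17+13-5=25
Step 7: prey: 39+11-19=31; pred: 25+19-7=37
Step 8: prey: 31+9-22=18; pred: 37+22-11=48
Step 9: prey: 18+5-17=6; pred: 48+17-14=51
Step 10: prey: 6+1-6=1; pred: 51+6-15=42
Step 11: prey: 1+0-0=1; pred: 42+0-12=30
Max prey = 40 at step 5

Answer: 40 5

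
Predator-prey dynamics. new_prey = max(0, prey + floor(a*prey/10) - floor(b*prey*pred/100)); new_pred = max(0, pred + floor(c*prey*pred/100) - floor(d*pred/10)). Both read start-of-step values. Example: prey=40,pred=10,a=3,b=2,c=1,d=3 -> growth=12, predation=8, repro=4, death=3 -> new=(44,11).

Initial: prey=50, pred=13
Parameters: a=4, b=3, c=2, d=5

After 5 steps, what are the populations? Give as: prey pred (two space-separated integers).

Step 1: prey: 50+20-19=51; pred: 13+13-6=20
Step 2: prey: 51+20-30=41; pred: 20+20-10=30
Step 3: prey: 41+16-36=21; pred: 30+24-15=39
Step 4: prey: 21+8-24=5; pred: 39+16-19=36
Step 5: prey: 5+2-5=2; pred: 36+3-18=21

Answer: 2 21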